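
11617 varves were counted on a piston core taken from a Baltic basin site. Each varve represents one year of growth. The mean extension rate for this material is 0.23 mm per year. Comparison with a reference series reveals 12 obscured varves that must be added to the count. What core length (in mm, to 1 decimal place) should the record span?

True varve count = 11617 + 12 = 11629.
11629 years at 0.23 mm/year gives 0.23 × 11629 = 2674.7 mm.

2674.7 mm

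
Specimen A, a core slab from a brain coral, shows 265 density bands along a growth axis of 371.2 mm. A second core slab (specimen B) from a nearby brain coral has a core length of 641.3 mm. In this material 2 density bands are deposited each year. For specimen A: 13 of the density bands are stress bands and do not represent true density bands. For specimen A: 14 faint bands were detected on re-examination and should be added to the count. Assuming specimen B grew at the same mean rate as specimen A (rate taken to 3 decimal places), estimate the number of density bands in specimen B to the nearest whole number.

460 density bands

Specimen A: correcting the raw count gives 265 − 13 + 14 = 266 true density bands.
Specimen A: with 2 density bands per year, 266 / 2 = 133 years.
A: Extension rate ≈ 371.2 / 133 = 2.791 mm/year.
For B, 641.3 / 2.791 = 229.77 years; at 2 density bands per year that is 229.77 × 2 ≈ 460 density bands.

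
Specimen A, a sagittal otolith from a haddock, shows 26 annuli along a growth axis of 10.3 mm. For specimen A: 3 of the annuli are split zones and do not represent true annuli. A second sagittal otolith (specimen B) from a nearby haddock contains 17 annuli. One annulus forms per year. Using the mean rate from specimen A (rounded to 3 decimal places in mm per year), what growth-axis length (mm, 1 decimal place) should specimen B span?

Specimen A: adjusted count: 26 − 3 = 23 annuli.
A: Extension rate ≈ 10.3 / 23 = 0.448 mm/yr.
B's length ≈ 0.448 × 17 = 7.6 mm.

7.6 mm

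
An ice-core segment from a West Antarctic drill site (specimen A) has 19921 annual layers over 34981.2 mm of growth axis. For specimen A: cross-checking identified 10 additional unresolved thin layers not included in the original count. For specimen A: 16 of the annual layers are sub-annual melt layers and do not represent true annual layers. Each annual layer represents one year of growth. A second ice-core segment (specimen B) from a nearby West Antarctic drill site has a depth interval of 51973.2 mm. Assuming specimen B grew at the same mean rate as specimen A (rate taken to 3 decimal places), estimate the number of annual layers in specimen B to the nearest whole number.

Specimen A: after corrections the count is 19921 − 16 + 10 = 19915 annual layers.
A: 34981.2 mm over 19915 years gives 34981.2 / 19915 ≈ 1.757 mm/year.
B spans 51973.2 / 1.757 = 29580.65 years ≈ 29581 annual layers.

29581 annual layers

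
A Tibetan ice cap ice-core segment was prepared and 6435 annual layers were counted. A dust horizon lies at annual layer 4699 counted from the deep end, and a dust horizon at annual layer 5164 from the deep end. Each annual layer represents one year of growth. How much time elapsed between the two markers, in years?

465 yr

5164 − 4699 = 465 annual layers lie between the two events.
That is 465 years at one annual layer per year.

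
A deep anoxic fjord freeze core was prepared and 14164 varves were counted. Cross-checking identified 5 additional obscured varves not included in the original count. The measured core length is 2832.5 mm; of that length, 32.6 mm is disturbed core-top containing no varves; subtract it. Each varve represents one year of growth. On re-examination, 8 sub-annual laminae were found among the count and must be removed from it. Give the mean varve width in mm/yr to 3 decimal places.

Correcting the raw count gives 14164 − 8 + 5 = 14161 true varves.
Removing the 32.6 mm offcut leaves 2832.5 − 32.6 = 2799.9 mm.
2799.9 mm over 14161 years gives 2799.9 / 14161 ≈ 0.198 mm/yr.

0.198 mm/yr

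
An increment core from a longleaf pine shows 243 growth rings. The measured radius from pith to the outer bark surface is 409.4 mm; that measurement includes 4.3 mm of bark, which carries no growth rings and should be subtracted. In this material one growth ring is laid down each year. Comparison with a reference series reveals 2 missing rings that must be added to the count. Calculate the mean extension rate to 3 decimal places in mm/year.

1.653 mm/year

After corrections the count is 243 + 2 = 245 growth rings.
Net length = 409.4 − 4.3 = 405.1 mm.
Mean rate = 405.1 mm / 245 years ≈ 1.653 mm/year.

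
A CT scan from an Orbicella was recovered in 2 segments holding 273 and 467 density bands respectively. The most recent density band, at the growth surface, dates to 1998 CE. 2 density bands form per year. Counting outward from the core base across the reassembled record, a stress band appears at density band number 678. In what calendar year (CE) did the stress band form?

Total density bands = 273 + 467 = 740.
The stress band sits at density band 678 from the core base, so 740 − 678 = 62 density bands formed after it.
62 density bands at 2 per year is 62 / 2 = 31 years.
Counting back 31 years from 1998 CE places the stress band in 1998 − 31 = 1967 CE.

1967 CE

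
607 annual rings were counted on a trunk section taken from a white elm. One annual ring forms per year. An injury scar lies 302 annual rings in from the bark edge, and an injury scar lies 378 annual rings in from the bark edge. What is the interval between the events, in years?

76 years

The two markers are separated by 378 − 302 = 76 annual rings.
At one annual ring per year, 76 years elapsed between them.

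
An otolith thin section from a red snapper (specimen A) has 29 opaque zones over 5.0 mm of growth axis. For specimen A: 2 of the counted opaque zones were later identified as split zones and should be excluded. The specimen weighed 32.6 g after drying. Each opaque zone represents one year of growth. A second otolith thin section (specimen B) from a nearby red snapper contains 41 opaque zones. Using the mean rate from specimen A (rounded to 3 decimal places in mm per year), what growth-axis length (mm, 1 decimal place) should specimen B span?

7.6 mm

Specimen A: after corrections the count is 29 − 2 = 27 opaque zones.
A: Extension rate ≈ 5.0 / 27 = 0.185 mm per year.
Length of B = 0.185 × 41 = 7.6 mm.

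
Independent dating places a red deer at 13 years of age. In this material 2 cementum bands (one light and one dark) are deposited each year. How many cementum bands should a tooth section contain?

26 cementum bands

With 2 cementum bands per year, 13 years would produce 13 × 2 = 26 cementum bands.
So 26 cementum bands should be present.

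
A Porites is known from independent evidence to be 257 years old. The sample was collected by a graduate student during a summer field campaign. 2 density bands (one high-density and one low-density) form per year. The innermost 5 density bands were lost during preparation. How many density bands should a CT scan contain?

Expected density bands: 257 × 2 = 514.
514 − 5 missed = 509 density bands expected in the prepared section.

509 density bands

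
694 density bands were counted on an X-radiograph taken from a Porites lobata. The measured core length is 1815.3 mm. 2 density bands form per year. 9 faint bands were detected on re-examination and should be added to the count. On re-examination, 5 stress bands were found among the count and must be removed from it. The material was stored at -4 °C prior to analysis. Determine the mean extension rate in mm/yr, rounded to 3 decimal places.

5.201 mm/yr

True density band count = 694 − 5 + 9 = 698.
Dividing by 2 density bands per year: 698 / 2 = 349 years.
Extension rate ≈ 1815.3 / 349 = 5.201 mm/yr.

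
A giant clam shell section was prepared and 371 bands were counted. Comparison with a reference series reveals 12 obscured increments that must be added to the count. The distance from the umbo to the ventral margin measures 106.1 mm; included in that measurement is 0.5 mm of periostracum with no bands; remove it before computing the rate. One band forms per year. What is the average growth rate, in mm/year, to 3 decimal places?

Adjusted count: 371 + 12 = 383 bands.
The growth record spans 106.1 − 0.5 = 105.6 mm.
Extension rate ≈ 105.6 / 383 = 0.276 mm/year.

0.276 mm/year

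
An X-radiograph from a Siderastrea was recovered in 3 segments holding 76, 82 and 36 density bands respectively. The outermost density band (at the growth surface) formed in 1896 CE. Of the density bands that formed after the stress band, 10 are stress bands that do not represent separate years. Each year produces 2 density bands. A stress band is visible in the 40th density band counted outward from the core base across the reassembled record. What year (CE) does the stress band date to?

1824 CE

Total density bands = 76 + 82 + 36 = 194.
Between density band 40 and the growth surface there are 194 − 40 = 154 density bands.
154 − 10 false = 144 true density bands after the stress band.
Dividing by 2 density bands per year: 144 / 2 = 72 years.
Counting back 72 years from 1896 CE places the stress band in 1896 − 72 = 1824 CE.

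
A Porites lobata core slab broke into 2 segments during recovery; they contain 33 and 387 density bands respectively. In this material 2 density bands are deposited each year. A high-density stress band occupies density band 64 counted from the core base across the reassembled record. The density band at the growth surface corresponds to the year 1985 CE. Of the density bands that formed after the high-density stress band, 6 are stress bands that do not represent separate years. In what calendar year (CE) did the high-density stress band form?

Total density bands = 33 + 387 = 420.
Between density band 64 and the growth surface there are 420 − 64 = 356 density bands.
356 − 6 false = 350 true density bands after the high-density stress band.
350 density bands at 2 per year is 350 / 2 = 175 years.
1985 − 175 = 1810 CE.

1810 CE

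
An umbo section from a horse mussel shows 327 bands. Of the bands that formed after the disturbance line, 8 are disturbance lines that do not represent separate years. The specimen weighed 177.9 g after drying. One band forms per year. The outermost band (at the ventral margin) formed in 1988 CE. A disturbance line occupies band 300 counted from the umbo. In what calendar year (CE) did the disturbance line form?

1969 CE

327 − 300 = 27 bands lie beyond the disturbance line toward the ventral margin.
27 − 8 false = 19 true bands after the disturbance line.
Counting back 19 years from 1988 CE places the disturbance line in 1988 − 19 = 1969 CE.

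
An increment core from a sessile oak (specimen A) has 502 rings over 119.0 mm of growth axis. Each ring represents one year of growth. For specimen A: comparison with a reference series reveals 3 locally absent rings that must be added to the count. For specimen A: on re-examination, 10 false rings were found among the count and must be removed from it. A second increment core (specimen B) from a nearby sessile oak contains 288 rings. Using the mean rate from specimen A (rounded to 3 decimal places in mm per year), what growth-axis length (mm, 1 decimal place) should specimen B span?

69.1 mm

Specimen A: correcting the raw count gives 502 − 10 + 3 = 495 true rings.
A: 119.0 mm over 495 years gives 119.0 / 495 ≈ 0.240 mm/year.
B's length ≈ 0.240 × 288 = 69.1 mm.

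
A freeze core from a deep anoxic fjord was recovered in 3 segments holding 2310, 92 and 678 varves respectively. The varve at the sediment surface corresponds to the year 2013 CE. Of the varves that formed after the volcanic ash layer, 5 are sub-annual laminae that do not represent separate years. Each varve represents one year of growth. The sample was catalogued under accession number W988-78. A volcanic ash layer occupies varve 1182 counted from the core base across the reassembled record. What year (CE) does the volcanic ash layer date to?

Total varves = 2310 + 92 + 678 = 3080.
Between varve 1182 and the sediment surface there are 3080 − 1182 = 1898 varves.
Excluding 5 false varves: 1898 − 5 = 1893.
Counting back 1893 years from 2013 CE places the volcanic ash layer in 2013 − 1893 = 120 CE.

120 CE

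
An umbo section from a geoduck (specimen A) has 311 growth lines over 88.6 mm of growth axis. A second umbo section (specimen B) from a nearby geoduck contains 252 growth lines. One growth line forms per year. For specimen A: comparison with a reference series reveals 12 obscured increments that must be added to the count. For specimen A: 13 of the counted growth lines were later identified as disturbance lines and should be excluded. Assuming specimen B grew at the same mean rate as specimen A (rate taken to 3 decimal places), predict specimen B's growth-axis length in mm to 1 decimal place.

72.1 mm

Specimen A: true growth line count = 311 − 13 + 12 = 310.
A: Extension rate ≈ 88.6 / 310 = 0.286 mm per year.
Length of B = 0.286 × 252 = 72.1 mm.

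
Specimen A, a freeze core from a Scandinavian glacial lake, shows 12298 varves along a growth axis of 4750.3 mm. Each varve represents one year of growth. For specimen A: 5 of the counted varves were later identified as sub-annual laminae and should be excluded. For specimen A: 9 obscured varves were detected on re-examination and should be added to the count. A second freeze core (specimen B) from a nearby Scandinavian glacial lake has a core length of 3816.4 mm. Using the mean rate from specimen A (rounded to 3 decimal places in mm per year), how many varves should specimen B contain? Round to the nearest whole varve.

9887 varves

Specimen A: after corrections the count is 12298 − 5 + 9 = 12302 varves.
A: Mean rate = 4750.3 mm / 12302 years ≈ 0.386 mm/yr.
For B, 3816.4 / 0.386 = 9887.05 years ≈ 9887 varves.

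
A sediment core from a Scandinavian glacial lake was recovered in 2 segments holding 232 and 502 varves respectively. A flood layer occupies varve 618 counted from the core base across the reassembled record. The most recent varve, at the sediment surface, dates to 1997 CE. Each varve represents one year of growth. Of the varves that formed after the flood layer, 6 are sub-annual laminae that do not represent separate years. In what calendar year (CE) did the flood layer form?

Total varves = 232 + 502 = 734.
734 − 618 = 116 varves lie beyond the flood layer toward the sediment surface.
Excluding 6 false varves: 116 − 6 = 110.
1997 − 110 = 1887 CE.

1887 CE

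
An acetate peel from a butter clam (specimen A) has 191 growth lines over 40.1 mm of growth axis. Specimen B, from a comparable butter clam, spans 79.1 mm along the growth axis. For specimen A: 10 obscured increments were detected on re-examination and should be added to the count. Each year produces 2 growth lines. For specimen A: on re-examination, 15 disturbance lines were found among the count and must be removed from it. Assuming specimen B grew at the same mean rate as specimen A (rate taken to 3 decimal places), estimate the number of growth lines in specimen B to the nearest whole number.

367 growth lines

Specimen A: after corrections the count is 191 − 15 + 10 = 186 growth lines.
Specimen A: dividing by 2 growth lines per year: 186 / 2 = 93 years.
A: Mean rate = 40.1 mm / 93 years ≈ 0.431 mm/year.
Specimen B: 79.1 mm / 0.431 mm per year = 183.53 years; at 2 growth lines per year that is 183.53 × 2 ≈ 367 growth lines.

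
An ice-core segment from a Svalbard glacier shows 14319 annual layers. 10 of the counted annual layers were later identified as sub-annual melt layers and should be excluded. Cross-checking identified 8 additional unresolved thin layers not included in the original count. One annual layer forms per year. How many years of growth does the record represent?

Adjusted count: 14319 − 10 + 8 = 14317 annual layers.
With a one-to-one annual layer periodicity this is 14317 years.

14317 yr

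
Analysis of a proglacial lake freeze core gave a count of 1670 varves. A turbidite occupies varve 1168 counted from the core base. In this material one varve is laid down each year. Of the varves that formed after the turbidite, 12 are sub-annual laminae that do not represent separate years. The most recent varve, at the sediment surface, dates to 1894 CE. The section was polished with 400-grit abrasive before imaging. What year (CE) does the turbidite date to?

1404 CE

Between varve 1168 and the sediment surface there are 1670 − 1168 = 502 varves.
Removing the 12 false varves leaves 502 − 12 = 490 true varves beyond the turbidite.
Counting back 490 years from 1894 CE places the turbidite in 1894 − 490 = 1404 CE.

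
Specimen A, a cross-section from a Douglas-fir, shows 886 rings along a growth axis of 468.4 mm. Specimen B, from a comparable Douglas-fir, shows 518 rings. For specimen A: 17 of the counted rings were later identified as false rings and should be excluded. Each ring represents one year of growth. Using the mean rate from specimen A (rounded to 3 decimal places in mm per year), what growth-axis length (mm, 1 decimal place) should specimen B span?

279.2 mm

Specimen A: adjusted count: 886 − 17 = 869 rings.
A: 468.4 mm over 869 years gives 468.4 / 869 ≈ 0.539 mm per year.
For B, 0.539 mm/year × 518 years = 279.2 mm.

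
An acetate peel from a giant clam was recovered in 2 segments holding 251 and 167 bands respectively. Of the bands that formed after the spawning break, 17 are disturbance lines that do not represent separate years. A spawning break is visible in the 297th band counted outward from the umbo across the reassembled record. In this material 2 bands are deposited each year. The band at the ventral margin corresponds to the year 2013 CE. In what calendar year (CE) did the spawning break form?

1961 CE

Total bands = 251 + 167 = 418.
418 − 297 = 121 bands lie beyond the spawning break toward the ventral margin.
Excluding 17 false bands: 121 − 17 = 104.
With 2 bands per year, 104 / 2 = 52 years.
Counting back 52 years from 2013 CE places the spawning break in 2013 − 52 = 1961 CE.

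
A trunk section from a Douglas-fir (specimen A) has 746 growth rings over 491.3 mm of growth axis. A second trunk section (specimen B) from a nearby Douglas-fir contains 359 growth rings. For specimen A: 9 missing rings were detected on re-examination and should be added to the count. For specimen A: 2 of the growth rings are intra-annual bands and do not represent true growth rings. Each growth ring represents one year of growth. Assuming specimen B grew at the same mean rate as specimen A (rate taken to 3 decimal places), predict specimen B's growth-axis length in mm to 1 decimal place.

Specimen A: adjusted count: 746 − 2 + 9 = 753 growth rings.
A: Mean rate = 491.3 mm / 753 years ≈ 0.652 mm/year.
Length of B = 0.652 × 359 = 234.1 mm.

234.1 mm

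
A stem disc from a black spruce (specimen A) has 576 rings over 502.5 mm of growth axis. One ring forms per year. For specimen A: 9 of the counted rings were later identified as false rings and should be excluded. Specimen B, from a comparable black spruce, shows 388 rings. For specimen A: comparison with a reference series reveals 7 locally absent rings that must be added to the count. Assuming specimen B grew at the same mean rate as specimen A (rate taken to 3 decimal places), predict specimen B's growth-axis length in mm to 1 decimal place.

Specimen A: adjusted count: 576 − 9 + 7 = 574 rings.
A: Extension rate ≈ 502.5 / 574 = 0.875 mm/yr.
For B, 0.875 mm/year × 388 years = 339.5 mm.

339.5 mm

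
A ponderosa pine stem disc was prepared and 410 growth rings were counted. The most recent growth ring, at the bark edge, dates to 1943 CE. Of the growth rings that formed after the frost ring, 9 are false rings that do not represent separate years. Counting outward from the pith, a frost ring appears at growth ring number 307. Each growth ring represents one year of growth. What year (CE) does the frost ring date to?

Between growth ring 307 and the bark edge there are 410 − 307 = 103 growth rings.
Removing the 9 false growth rings leaves 103 − 9 = 94 true growth rings beyond the frost ring.
1943 − 94 = 1849 CE.

1849 CE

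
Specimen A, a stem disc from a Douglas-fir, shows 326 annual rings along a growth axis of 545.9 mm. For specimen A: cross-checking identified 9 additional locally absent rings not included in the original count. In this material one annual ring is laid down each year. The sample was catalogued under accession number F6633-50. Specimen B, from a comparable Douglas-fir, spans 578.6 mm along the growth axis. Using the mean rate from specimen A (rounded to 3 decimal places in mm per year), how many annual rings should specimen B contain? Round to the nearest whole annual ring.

Specimen A: correcting the raw count gives 326 + 9 = 335 true annual rings.
A: 545.9 mm over 335 years gives 545.9 / 335 ≈ 1.630 mm per year.
B spans 578.6 / 1.630 = 354.97 years ≈ 355 annual rings.

355 annual rings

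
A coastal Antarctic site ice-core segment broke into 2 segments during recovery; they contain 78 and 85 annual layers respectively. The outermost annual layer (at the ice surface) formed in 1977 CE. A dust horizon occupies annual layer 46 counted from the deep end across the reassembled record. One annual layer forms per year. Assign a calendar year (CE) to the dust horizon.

Total annual layers = 78 + 85 = 163.
163 − 46 = 117 annual layers lie beyond the dust horizon toward the ice surface.
Counting back 117 years from 1977 CE places the dust horizon in 1977 − 117 = 1860 CE.

1860 CE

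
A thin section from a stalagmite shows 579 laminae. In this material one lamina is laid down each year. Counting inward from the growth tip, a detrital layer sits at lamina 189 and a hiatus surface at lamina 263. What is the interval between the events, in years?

74 years

Separation: 263 − 189 = 74 laminae.
That is 74 years at one lamina per year.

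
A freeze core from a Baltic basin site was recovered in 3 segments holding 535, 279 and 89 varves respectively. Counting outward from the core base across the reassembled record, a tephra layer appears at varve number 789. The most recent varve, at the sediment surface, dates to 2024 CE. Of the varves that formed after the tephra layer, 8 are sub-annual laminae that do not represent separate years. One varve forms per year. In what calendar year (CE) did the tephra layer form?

Total varves = 535 + 279 + 89 = 903.
903 − 789 = 114 varves lie beyond the tephra layer toward the sediment surface.
Removing the 8 false varves leaves 114 − 8 = 106 true varves beyond the tephra layer.
The varve at the sediment surface is 2024 CE, so the tephra layer dates to 2024 − 106 = 1918 CE.

1918 CE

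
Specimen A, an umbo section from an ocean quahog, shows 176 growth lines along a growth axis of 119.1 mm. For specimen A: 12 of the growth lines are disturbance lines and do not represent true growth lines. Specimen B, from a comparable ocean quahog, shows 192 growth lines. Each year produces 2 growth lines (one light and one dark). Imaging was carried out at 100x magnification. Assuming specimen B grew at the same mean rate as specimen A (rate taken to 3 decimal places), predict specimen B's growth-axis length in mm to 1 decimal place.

139.4 mm

Specimen A: true growth line count = 176 − 12 = 164.
Specimen A: dividing by 2 growth lines per year: 164 / 2 = 82 years.
A: Mean rate = 119.1 mm / 82 years ≈ 1.452 mm/year.
Specimen B: dividing by 2 growth lines per year: 192 / 2 = 96 years. For B, 1.452 mm/year × 96 years = 139.4 mm.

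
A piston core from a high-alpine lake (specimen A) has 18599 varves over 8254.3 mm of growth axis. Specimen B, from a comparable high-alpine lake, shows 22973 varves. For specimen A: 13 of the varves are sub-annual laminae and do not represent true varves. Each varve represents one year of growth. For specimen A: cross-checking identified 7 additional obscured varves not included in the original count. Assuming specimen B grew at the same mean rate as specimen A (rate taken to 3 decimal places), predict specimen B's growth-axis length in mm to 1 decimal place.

Specimen A: adjusted count: 18599 − 13 + 7 = 18593 varves.
A: 8254.3 mm over 18593 years gives 8254.3 / 18593 ≈ 0.444 mm/yr.
For B, 0.444 mm/year × 22973 years = 10200.0 mm.

10200.0 mm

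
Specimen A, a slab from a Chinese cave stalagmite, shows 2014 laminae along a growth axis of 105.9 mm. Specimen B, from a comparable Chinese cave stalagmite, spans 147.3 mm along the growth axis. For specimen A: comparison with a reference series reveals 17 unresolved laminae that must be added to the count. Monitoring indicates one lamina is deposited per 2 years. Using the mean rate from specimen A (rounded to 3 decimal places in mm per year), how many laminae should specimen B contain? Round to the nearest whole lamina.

Specimen A: adjusted count: 2014 + 17 = 2031 laminae.
Specimen A: 2031 laminae at 2 years each span 2031 × 2 = 4062 years.
A: Extension rate ≈ 105.9 / 4062 = 0.026 mm/year.
B spans 147.3 / 0.026 = 5665.38 years; at 2 years per lamina that is 5665.38 / 2 ≈ 2833 laminae.

2833 laminae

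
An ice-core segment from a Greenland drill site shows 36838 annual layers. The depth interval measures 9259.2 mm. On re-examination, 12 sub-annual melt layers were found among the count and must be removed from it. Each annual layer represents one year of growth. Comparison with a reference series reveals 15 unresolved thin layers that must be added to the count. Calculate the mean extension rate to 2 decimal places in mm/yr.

True annual layer count = 36838 − 12 + 15 = 36841.
9259.2 mm over 36841 years gives 9259.2 / 36841 ≈ 0.25 mm/yr.

0.25 mm/yr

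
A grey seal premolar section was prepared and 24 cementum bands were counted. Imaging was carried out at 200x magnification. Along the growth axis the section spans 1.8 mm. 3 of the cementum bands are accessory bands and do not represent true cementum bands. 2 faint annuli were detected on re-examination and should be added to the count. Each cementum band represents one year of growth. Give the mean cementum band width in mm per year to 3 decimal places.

0.078 mm per year

After corrections the count is 24 − 3 + 2 = 23 cementum bands.
Mean rate = 1.8 mm / 23 years ≈ 0.078 mm per year.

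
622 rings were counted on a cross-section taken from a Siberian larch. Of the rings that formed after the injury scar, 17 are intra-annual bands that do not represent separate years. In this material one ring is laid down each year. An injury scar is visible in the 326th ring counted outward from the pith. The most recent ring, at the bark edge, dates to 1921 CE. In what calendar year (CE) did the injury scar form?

1642 CE

622 − 326 = 296 rings lie beyond the injury scar toward the bark edge.
Excluding 17 false rings: 296 − 17 = 279.
The ring at the bark edge is 1921 CE, so the injury scar dates to 1921 − 279 = 1642 CE.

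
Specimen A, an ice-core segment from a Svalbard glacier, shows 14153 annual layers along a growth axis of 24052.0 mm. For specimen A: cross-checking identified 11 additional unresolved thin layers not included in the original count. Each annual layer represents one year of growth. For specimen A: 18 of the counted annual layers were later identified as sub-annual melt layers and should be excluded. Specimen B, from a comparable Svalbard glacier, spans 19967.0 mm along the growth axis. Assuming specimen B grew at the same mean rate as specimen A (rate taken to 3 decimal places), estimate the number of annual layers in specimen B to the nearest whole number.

Specimen A: after corrections the count is 14153 − 18 + 11 = 14146 annual layers.
A: Extension rate ≈ 24052.0 / 14146 = 1.700 mm per year.
Specimen B: 19967.0 mm / 1.700 mm per year = 11745.29 years ≈ 11745 annual layers.

11745 annual layers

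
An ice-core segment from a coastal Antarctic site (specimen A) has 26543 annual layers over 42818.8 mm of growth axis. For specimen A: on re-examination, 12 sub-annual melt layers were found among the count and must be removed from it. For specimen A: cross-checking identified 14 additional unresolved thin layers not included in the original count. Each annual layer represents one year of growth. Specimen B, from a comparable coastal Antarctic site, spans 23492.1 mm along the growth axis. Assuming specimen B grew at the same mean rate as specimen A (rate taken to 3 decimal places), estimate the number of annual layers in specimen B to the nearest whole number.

Specimen A: correcting the raw count gives 26543 − 12 + 14 = 26545 true annual layers.
A: Extension rate ≈ 42818.8 / 26545 = 1.613 mm/year.
Specimen B: 23492.1 mm / 1.613 mm per year = 14564.23 years ≈ 14564 annual layers.

14564 annual layers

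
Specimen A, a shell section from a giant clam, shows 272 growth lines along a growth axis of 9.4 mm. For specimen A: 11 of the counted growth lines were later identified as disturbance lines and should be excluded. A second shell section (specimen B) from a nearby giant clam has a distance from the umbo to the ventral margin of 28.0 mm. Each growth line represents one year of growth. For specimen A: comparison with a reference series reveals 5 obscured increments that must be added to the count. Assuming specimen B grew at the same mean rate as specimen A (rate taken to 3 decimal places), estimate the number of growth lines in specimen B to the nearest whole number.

Specimen A: after corrections the count is 272 − 11 + 5 = 266 growth lines.
A: 9.4 mm over 266 years gives 9.4 / 266 ≈ 0.035 mm per year.
Specimen B: 28.0 mm / 0.035 mm per year = 800.00 years ≈ 800 growth lines.

800 growth lines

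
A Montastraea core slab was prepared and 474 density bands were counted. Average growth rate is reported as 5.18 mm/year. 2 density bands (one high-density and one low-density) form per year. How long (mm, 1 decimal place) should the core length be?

474 density bands at 2 per year is 474 / 2 = 237 years.
Length ≈ 5.18 × 237 = 1227.7 mm.

1227.7 mm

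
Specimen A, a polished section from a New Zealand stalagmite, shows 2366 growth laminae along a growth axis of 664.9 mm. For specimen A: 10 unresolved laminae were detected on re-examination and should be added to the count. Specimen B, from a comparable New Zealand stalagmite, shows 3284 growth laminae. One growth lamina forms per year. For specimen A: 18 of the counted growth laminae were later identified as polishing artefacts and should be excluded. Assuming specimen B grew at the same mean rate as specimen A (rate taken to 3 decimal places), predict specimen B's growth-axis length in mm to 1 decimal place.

926.1 mm

Specimen A: true growth lamina count = 2366 − 18 + 10 = 2358.
A: 664.9 mm over 2358 years gives 664.9 / 2358 ≈ 0.282 mm/yr.
For B, 0.282 mm/year × 3284 years = 926.1 mm.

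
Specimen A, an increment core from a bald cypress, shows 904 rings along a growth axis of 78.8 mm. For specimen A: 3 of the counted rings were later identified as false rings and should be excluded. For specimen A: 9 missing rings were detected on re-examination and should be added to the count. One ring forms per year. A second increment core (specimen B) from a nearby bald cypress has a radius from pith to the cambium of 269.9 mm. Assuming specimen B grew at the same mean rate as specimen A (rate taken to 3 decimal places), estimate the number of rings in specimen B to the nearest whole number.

Specimen A: adjusted count: 904 − 3 + 9 = 910 rings.
A: 78.8 mm over 910 years gives 78.8 / 910 ≈ 0.087 mm/yr.
Specimen B: 269.9 mm / 0.087 mm per year = 3102.30 years ≈ 3102 rings.

3102 rings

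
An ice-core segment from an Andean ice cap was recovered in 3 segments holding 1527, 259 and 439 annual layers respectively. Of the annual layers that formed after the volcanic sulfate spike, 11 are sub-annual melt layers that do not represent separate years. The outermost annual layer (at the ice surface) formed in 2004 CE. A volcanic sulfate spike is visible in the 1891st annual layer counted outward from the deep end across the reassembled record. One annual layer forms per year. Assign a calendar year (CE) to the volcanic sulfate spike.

Total annual layers = 1527 + 259 + 439 = 2225.
The volcanic sulfate spike sits at annual layer 1891 from the deep end, so 2225 − 1891 = 334 annual layers formed after it.
Removing the 11 false annual layers leaves 334 − 11 = 323 true annual layers beyond the volcanic sulfate spike.
The annual layer at the ice surface is 2004 CE, so the volcanic sulfate spike dates to 2004 − 323 = 1681 CE.

1681 CE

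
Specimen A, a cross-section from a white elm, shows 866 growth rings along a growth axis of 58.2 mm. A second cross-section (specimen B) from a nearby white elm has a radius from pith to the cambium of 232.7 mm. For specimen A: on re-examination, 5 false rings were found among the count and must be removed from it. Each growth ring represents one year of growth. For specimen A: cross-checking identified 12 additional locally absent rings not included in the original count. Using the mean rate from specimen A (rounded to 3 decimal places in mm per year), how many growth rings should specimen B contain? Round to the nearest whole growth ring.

Specimen A: correcting the raw count gives 866 − 5 + 12 = 873 true growth rings.
A: Mean rate = 58.2 mm / 873 years ≈ 0.067 mm/yr.
For B, 232.7 / 0.067 = 3473.13 years ≈ 3473 growth rings.

3473 growth rings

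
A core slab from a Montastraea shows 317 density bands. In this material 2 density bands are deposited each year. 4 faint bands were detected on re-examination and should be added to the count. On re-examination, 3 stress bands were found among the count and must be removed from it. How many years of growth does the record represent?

159 yr

Correcting the raw count gives 317 − 3 + 4 = 318 true density bands.
318 density bands at 2 per year is 318 / 2 = 159 years.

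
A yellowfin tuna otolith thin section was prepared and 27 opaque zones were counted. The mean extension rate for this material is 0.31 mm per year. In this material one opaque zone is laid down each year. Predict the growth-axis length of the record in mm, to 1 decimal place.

8.4 mm

The record spans 27 years at 0.31 mm per year.
27 years at 0.31 mm/year gives 0.31 × 27 = 8.4 mm.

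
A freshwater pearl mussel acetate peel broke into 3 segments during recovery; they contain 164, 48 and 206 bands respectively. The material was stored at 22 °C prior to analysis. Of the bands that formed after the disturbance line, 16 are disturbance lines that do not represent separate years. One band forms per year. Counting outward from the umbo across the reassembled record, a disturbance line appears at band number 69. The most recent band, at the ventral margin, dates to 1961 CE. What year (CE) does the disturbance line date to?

Total bands = 164 + 48 + 206 = 418.
418 − 69 = 349 bands lie beyond the disturbance line toward the ventral margin.
Removing the 16 false bands leaves 349 − 16 = 333 true bands beyond the disturbance line.
1961 − 333 = 1628 CE.

1628 CE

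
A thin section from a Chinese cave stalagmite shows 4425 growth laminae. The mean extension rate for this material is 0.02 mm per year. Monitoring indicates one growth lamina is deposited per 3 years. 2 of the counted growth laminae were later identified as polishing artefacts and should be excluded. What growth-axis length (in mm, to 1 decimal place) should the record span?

True growth lamina count = 4425 − 2 = 4423.
At 3 years per growth lamina, 4423 × 3 = 13269 years.
Length ≈ 0.02 × 13269 = 265.4 mm.

265.4 mm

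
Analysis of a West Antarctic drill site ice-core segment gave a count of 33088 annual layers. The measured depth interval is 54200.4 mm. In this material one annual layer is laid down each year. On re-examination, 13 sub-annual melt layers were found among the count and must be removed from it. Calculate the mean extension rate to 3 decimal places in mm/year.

1.639 mm/year

After corrections the count is 33088 − 13 = 33075 annual layers.
Extension rate ≈ 54200.4 / 33075 = 1.639 mm/year.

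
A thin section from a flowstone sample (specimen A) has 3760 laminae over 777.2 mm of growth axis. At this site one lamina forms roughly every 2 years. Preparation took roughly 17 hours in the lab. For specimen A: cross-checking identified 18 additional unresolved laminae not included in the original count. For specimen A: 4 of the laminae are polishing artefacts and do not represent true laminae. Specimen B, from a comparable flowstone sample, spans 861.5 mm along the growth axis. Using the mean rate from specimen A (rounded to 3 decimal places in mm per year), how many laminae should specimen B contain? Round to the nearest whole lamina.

Specimen A: true lamina count = 3760 − 4 + 18 = 3774.
Specimen A: 3774 laminae at 2 years each span 3774 × 2 = 7548 years.
A: 777.2 mm over 7548 years gives 777.2 / 7548 ≈ 0.103 mm/yr.
Specimen B: 861.5 mm / 0.103 mm per year = 8364.08 years; at 2 years per lamina that is 8364.08 / 2 ≈ 4182 laminae.

4182 laminae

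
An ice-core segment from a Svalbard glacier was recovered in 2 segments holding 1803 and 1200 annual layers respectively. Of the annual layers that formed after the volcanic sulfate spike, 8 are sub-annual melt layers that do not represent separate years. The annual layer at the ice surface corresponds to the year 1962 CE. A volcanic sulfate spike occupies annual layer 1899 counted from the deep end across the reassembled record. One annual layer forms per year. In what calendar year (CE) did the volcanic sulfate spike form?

866 CE

Total annual layers = 1803 + 1200 = 3003.
The volcanic sulfate spike sits at annual layer 1899 from the deep end, so 3003 − 1899 = 1104 annual layers formed after it.
Removing the 8 false annual layers leaves 1104 − 8 = 1096 true annual layers beyond the volcanic sulfate spike.
Counting back 1096 years from 1962 CE places the volcanic sulfate spike in 1962 − 1096 = 866 CE.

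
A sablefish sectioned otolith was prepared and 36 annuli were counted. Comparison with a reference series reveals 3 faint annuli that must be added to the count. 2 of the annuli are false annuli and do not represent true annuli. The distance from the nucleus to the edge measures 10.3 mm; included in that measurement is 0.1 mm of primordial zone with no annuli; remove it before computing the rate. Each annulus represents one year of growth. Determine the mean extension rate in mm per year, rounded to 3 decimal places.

0.276 mm per year

True annulus count = 36 − 2 + 3 = 37.
Net length = 10.3 − 0.1 = 10.2 mm.
Extension rate ≈ 10.2 / 37 = 0.276 mm per year.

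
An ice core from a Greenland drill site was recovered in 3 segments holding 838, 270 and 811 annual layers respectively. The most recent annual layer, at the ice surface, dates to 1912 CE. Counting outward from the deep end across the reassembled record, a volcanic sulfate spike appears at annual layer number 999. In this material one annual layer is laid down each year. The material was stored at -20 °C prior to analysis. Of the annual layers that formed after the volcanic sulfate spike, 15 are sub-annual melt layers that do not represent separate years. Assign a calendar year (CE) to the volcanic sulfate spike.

Total annual layers = 838 + 270 + 811 = 1919.
Between annual layer 999 and the ice surface there are 1919 − 999 = 920 annual layers.
920 − 15 false = 905 true annual layers after the volcanic sulfate spike.
The annual layer at the ice surface is 1912 CE, so the volcanic sulfate spike dates to 1912 − 905 = 1007 CE.

1007 CE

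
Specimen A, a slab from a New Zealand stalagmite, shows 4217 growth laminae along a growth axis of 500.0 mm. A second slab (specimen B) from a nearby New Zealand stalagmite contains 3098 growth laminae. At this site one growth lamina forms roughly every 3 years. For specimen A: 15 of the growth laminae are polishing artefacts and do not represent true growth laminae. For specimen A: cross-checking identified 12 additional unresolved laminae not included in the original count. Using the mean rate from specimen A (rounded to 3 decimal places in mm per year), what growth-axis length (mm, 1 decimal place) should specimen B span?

Specimen A: adjusted count: 4217 − 15 + 12 = 4214 growth laminae.
Specimen A: multiplying by 3 years per growth lamina: 4214 × 3 = 12642 years.
A: Mean rate = 500.0 mm / 12642 years ≈ 0.040 mm per year.
Specimen B: 3098 growth laminae at 3 years each span 3098 × 3 = 9294 years. B's length ≈ 0.040 × 9294 = 371.8 mm.

371.8 mm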